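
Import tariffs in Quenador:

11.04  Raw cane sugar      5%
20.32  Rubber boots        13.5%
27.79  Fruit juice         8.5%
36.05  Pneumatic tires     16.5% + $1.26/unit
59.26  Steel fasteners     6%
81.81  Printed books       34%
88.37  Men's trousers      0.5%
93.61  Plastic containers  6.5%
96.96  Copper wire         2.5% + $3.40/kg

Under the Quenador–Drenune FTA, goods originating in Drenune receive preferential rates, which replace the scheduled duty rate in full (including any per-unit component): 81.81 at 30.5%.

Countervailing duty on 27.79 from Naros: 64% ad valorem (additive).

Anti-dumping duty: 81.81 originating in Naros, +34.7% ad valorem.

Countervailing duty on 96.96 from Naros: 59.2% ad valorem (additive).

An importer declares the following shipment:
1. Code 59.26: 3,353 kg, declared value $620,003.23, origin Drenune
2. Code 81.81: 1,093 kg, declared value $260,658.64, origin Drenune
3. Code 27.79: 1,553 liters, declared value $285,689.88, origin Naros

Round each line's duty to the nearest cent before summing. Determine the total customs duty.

Line 1 (59.26, Drenune, 3,353 kg, $620,003.23):
Base rate for 59.26 is 6%.
Origin Drenune is the FTA partner but 59.26 is not on the preference list; base rate stands.
Duty = $620,003.23 × 6% = $37,200.19.
Line 2 (81.81, Drenune, 1,093 kg, $260,658.64):
Base rate for 81.81 is 34%.
Origin Drenune qualifies under the Quenador–Drenune agreement and 81.81 is covered: preferential rate 30.5% applies instead.
The additional-duty order on 81.81 targets Naros, not Drenune; it does not apply.
Duty = $260,658.64 × 30.5% = $79,500.89.
Line 3 (27.79, Naros, 1,553 liters, $285,689.88):
Base rate for 27.79 is 8.5%.
Additional duty on 27.79 from Naros: +64%. Applied ad valorem rate: 8.5% + 64% = 72.5%.
Duty = $285,689.88 × 72.5% = $207,125.16.
Total = $37,200.19 + $79,500.89 + $207,125.16 = $323,826.24.

$323,826.24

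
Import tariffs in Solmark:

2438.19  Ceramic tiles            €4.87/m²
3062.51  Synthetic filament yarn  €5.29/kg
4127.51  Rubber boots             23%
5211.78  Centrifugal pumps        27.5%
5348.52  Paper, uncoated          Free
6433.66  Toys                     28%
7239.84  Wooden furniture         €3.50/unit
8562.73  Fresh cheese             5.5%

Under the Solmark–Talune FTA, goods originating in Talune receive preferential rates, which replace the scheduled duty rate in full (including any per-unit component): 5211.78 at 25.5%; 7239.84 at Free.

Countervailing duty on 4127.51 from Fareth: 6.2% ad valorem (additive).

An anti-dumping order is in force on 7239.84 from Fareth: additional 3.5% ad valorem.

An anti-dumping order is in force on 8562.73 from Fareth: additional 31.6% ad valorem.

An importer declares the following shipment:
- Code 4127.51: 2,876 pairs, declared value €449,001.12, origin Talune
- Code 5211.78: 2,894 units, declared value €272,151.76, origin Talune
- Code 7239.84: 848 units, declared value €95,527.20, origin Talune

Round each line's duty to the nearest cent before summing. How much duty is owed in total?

Line 1 (4127.51, Talune, 2,876 pairs, €449,001.12):
Base rate for 4127.51 is 23%.
Origin Talune is the FTA partner but 4127.51 is not on the preference list; base rate stands.
The additional-duty order on 4127.51 targets Fareth, not Talune; it does not apply.
Duty = €449,001.12 × 23% = €103,270.26.
Line 2 (5211.78, Talune, 2,894 units, €272,151.76):
Base rate for 5211.78 is 27.5%.
Origin Talune qualifies under the Solmark–Talune agreement and 5211.78 is covered: preferential rate 25.5% applies instead.
Duty = €272,151.76 × 25.5% = €69,398.70.
Line 3 (7239.84, Talune, 848 units, €95,527.20):
Base rate for 7239.84 is €3.50/unit.
Origin Talune qualifies under the Solmark–Talune agreement and 7239.84 is covered: preferential rate Free applies instead.
The additional-duty order on 7239.84 targets Fareth, not Talune; it does not apply.
Duty = €95,527.20 × 0% = €0.00.
Total = €103,270.26 + €69,398.70 + €0.00 = €172,668.96.

€172,668.96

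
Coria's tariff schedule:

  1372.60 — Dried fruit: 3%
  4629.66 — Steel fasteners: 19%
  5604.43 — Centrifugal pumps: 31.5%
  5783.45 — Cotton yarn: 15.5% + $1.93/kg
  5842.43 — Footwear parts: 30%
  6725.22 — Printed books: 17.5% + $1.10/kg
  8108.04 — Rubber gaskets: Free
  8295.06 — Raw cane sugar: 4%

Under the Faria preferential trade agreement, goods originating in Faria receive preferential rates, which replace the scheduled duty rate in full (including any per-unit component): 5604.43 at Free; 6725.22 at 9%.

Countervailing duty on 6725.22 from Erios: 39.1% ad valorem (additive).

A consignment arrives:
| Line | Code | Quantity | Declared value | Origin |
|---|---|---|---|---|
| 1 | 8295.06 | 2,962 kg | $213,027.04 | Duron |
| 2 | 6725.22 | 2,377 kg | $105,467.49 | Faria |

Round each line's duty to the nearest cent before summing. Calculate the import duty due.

Line 1 (8295.06, Duron, 2,962 kg, $213,027.04):
Base rate for 8295.06 is 4%.
Duty = $213,027.04 × 4% = $8,521.08.
Line 2 (6725.22, Faria, 2,377 kg, $105,467.49):
Base rate for 6725.22 is 17.5% + $1.10/kg.
Origin Faria qualifies under the Coria–Faria agreement and 6725.22 is covered: preferential rate 9% applies instead.
The additional-duty order on 6725.22 targets Erios, not Faria; it does not apply.
Duty = $105,467.49 × 9% = $9,492.07.
Total = $8,521.08 + $9,492.07 = $18,013.15.

$18,013.15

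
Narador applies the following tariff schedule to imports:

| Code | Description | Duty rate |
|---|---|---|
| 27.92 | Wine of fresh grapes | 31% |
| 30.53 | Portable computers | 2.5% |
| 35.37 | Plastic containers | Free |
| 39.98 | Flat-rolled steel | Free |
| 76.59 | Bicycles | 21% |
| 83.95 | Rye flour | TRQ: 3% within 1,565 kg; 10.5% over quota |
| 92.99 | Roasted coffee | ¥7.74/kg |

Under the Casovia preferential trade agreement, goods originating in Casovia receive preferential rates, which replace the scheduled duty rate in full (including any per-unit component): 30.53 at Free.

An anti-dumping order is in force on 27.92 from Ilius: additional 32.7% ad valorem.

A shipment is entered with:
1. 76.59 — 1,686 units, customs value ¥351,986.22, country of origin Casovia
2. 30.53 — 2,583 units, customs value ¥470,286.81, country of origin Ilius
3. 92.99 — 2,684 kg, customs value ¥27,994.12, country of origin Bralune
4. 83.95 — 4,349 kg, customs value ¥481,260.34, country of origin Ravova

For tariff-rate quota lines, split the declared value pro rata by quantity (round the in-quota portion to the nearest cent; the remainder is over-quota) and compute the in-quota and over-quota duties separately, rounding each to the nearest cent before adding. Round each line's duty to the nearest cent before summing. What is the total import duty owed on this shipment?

Line 1 (76.59, Casovia, 1,686 units, ¥351,986.22):
Base rate for 76.59 is 21%.
Origin Casovia is the FTA partner but 76.59 is not on the preference list; base rate stands.
Duty = ¥351,986.22 × 21% = ¥73,917.11.
Line 2 (30.53, Ilius, 2,583 units, ¥470,286.81):
Base rate for 30.53 is 2.5%.
30.53 has an FTA preferential rate, but origin Ilius is not Casovia; base rate stands.
Duty = ¥470,286.81 × 2.5% = ¥11,757.17.
Line 3 (92.99, Bralune, 2,684 kg, ¥27,994.12):
Base rate for 92.99 is ¥7.74/kg.
Duty = 2,684 × ¥7.74 = ¥20,774.16.
Line 4 (83.95, Ravova, 4,349 kg, ¥481,260.34):
Code 83.95 is under a tariff-rate quota (threshold 1,565 kg). In-quota: 1,565 kg at 3%; over-quota: 2,784 kg at 10.5%.
Pro-rata value split: in-quota = ¥481,260.34 × 1,565/4,349 = ¥173,182.90; over-quota = ¥481,260.34 − ¥173,182.90 = ¥308,077.44.
In-quota duty = ¥173,182.90 × 3% = ¥5,195.49. Over-quota duty = ¥308,077.44 × 10.5% = ¥32,348.13.
Line duty = ¥5,195.49 + ¥32,348.13 = ¥37,543.62.
Total = ¥73,917.11 + ¥11,757.17 + ¥20,774.16 + ¥37,543.62 = ¥143,992.06.

¥143,992.06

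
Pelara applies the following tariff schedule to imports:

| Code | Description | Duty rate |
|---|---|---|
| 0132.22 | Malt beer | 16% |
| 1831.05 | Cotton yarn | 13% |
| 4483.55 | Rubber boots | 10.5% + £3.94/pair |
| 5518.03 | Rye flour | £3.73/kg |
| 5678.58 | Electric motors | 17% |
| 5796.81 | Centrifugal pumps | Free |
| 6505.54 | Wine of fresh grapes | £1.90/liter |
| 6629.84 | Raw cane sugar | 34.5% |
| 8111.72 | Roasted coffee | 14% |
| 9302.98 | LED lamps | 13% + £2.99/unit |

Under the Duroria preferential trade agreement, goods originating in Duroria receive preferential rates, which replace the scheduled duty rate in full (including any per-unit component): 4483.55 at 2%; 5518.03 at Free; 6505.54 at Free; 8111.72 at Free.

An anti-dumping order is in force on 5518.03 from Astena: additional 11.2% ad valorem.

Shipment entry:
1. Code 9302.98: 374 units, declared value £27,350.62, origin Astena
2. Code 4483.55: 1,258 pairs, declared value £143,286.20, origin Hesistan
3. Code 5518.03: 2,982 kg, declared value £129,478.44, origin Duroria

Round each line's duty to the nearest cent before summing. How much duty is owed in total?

£24,675.41

Line 1 (9302.98, Astena, 374 units, £27,350.62):
Base rate for 9302.98 is 13% + £2.99/unit.
Duty = £27,350.62 × 13% + 374 × £2.99 = £4,673.84.
Line 2 (4483.55, Hesistan, 1,258 pairs, £143,286.20):
Base rate for 4483.55 is 10.5% + £3.94/pair.
4483.55 has an FTA preferential rate, but origin Hesistan is not Duroria; base rate stands.
Duty = £143,286.20 × 10.5% + 1,258 × £3.94 = £20,001.57.
Line 3 (5518.03, Duroria, 2,982 kg, £129,478.44):
Base rate for 5518.03 is £3.73/kg.
Origin Duroria qualifies under the Pelara–Duroria agreement and 5518.03 is covered: preferential rate Free applies instead.
The additional-duty order on 5518.03 targets Astena, not Duroria; it does not apply.
Duty = £129,478.44 × 0% = £0.00.
Total = £4,673.84 + £20,001.57 + £0.00 = £24,675.41.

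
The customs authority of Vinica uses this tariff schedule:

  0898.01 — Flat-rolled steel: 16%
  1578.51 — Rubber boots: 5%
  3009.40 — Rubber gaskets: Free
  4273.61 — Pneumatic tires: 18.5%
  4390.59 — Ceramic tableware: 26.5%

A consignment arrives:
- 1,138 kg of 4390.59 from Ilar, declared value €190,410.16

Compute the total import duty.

Line 1 (4390.59, Ilar, 1,138 kg, €190,410.16):
Base rate for 4390.59 is 26.5%.
Duty = €190,410.16 × 26.5% = €50,458.69.

€50,458.69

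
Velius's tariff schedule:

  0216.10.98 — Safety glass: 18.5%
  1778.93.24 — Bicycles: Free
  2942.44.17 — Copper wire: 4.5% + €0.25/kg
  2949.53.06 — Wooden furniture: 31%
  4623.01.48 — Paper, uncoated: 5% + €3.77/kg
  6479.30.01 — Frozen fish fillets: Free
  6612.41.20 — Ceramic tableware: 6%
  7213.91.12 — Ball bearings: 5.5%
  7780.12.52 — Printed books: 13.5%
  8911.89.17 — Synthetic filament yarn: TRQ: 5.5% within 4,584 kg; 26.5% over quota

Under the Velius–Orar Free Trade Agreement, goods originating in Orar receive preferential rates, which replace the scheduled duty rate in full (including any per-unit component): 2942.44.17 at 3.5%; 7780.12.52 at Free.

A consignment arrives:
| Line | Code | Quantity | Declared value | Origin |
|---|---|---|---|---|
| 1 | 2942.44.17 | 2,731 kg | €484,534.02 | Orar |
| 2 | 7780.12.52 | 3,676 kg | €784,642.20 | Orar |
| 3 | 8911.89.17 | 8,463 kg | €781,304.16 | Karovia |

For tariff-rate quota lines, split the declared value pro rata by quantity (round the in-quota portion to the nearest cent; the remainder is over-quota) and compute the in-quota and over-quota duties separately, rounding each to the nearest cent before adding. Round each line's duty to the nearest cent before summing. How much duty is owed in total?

€135,133.37

Line 1 (2942.44.17, Orar, 2,731 kg, €484,534.02):
Base rate for 2942.44.17 is 4.5% + €0.25/kg.
Origin Orar qualifies under the Velius–Orar agreement and 2942.44.17 is covered: preferential rate 3.5% applies instead.
Duty = €484,534.02 × 3.5% = €16,958.69.
Line 2 (7780.12.52, Orar, 3,676 kg, €784,642.20):
Base rate for 7780.12.52 is 13.5%.
Origin Orar qualifies under the Velius–Orar agreement and 7780.12.52 is covered: preferential rate Free applies instead.
Duty = €784,642.20 × 0% = €0.00.
Line 3 (8911.89.17, Karovia, 8,463 kg, €781,304.16):
Code 8911.89.17 is under a tariff-rate quota (threshold 4,584 kg). In-quota: 4,584 kg at 5.5%; over-quota: 3,879 kg at 26.5%.
Pro-rata value split: in-quota = €781,304.16 × 4,584/8,463 = €423,194.88; over-quota = €781,304.16 − €423,194.88 = €358,109.28.
In-quota duty = €423,194.88 × 5.5% = €23,275.72. Over-quota duty = €358,109.28 × 26.5% = €94,898.96.
Line duty = €23,275.72 + €94,898.96 = €118,174.68.
Total = €16,958.69 + €0.00 + €118,174.68 = €135,133.37.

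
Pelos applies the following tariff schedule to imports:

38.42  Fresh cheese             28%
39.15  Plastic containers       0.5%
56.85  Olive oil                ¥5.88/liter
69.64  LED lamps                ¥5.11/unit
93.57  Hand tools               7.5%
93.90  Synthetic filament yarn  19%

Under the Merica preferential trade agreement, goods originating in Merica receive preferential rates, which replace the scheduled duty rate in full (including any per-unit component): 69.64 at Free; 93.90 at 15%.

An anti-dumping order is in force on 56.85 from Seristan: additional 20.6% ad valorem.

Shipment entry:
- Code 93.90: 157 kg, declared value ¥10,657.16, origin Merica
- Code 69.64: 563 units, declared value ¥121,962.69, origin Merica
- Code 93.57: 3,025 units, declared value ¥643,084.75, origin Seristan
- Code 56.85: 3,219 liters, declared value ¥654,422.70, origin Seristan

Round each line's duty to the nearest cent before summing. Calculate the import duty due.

Line 1 (93.90, Merica, 157 kg, ¥10,657.16):
Base rate for 93.90 is 19%.
Origin Merica qualifies under the Pelos–Merica agreement and 93.90 is covered: preferential rate 15% applies instead.
Duty = ¥10,657.16 × 15% = ¥1,598.57.
Line 2 (69.64, Merica, 563 units, ¥121,962.69):
Base rate for 69.64 is ¥5.11/unit.
Origin Merica qualifies under the Pelos–Merica agreement and 69.64 is covered: preferential rate Free applies instead.
Duty = ¥121,962.69 × 0% = ¥0.00.
Line 3 (93.57, Seristan, 3,025 units, ¥643,084.75):
Base rate for 93.57 is 7.5%.
Duty = ¥643,084.75 × 7.5% = ¥48,231.36.
Line 4 (56.85, Seristan, 3,219 liters, ¥654,422.70):
Base rate for 56.85 is ¥5.88/liter.
Additional duty on 56.85 from Seristan: +20.6% ad valorem. Applied ad valorem rate = 20.6%.
Duty = ¥654,422.70 × 20.6% + 3,219 × ¥5.88 = ¥153,738.80.
Total = ¥1,598.57 + ¥0.00 + ¥48,231.36 + ¥153,738.80 = ¥203,568.73.

¥203,568.73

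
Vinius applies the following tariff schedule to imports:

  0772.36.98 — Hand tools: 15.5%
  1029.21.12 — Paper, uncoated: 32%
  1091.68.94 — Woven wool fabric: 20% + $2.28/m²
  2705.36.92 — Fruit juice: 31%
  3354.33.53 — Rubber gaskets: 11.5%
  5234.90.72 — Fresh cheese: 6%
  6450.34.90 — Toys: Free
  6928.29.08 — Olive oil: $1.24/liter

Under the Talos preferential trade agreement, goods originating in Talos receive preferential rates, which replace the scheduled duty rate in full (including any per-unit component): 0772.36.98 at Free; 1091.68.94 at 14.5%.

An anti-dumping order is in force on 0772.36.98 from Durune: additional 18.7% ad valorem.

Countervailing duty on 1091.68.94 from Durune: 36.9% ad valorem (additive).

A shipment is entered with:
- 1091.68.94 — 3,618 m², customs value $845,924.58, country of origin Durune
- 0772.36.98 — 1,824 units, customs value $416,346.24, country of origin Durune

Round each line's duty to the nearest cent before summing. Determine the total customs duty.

Line 1 (1091.68.94, Durune, 3,618 m², $845,924.58):
Base rate for 1091.68.94 is 20% + $2.28/m².
1091.68.94 has an FTA preferential rate, but origin Durune is not Talos; base rate stands.
Additional duty on 1091.68.94 from Durune: +36.9%. Applied ad valorem rate: 20% + 36.9% = 56.9%.
Duty = $845,924.58 × 56.9% + 3,618 × $2.28 = $489,580.13.
Line 2 (0772.36.98, Durune, 1,824 units, $416,346.24):
Base rate for 0772.36.98 is 15.5%.
0772.36.98 has an FTA preferential rate, but origin Durune is not Talos; base rate stands.
Additional duty on 0772.36.98 from Durune: +18.7%. Applied ad valorem rate: 15.5% + 18.7% = 34.2%.
Duty = $416,346.24 × 34.2% = $142,390.41.
Total = $489,580.13 + $142,390.41 = $631,970.54.

$631,970.54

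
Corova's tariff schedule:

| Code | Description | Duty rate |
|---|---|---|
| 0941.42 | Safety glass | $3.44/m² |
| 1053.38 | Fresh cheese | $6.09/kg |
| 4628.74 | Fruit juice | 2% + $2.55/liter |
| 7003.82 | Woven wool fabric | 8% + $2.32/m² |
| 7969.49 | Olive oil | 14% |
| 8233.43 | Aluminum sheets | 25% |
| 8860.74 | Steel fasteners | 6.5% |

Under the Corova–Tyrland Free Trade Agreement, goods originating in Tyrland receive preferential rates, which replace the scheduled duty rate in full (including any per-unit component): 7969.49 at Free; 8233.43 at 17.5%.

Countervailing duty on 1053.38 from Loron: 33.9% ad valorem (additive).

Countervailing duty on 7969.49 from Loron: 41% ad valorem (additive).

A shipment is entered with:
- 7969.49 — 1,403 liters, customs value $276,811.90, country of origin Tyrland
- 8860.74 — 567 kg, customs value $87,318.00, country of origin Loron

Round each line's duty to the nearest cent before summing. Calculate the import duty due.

$5,675.67

Line 1 (7969.49, Tyrland, 1,403 liters, $276,811.90):
Base rate for 7969.49 is 14%.
Origin Tyrland qualifies under the Corova–Tyrland agreement and 7969.49 is covered: preferential rate Free applies instead.
The additional-duty order on 7969.49 targets Loron, not Tyrland; it does not apply.
Duty = $276,811.90 × 0% = $0.00.
Line 2 (8860.74, Loron, 567 kg, $87,318.00):
Base rate for 8860.74 is 6.5%.
Duty = $87,318.00 × 6.5% = $5,675.67.
Total = $0.00 + $5,675.67 = $5,675.67.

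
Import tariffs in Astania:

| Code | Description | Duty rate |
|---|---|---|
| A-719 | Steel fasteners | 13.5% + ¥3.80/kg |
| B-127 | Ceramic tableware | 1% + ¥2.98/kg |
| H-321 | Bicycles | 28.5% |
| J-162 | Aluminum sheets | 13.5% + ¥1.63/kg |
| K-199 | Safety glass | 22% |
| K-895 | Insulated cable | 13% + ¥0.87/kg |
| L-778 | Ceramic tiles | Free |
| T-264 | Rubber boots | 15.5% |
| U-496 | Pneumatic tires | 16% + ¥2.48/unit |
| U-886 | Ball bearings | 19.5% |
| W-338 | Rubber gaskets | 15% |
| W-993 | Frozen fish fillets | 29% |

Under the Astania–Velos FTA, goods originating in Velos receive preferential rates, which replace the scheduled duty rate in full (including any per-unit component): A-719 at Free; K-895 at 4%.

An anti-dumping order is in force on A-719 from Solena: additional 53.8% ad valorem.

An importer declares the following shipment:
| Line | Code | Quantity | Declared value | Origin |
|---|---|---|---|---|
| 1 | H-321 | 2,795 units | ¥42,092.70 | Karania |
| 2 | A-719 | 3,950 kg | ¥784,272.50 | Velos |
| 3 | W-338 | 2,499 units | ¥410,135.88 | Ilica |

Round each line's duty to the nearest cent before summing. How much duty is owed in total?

Line 1 (H-321, Karania, 2,795 units, ¥42,092.70):
Base rate for H-321 is 28.5%.
Duty = ¥42,092.70 × 28.5% = ¥11,996.42.
Line 2 (A-719, Velos, 3,950 kg, ¥784,272.50):
Base rate for A-719 is 13.5% + ¥3.80/kg.
Origin Velos qualifies under the Astania–Velos agreement and A-719 is covered: preferential rate Free applies instead.
The additional-duty order on A-719 targets Solena, not Velos; it does not apply.
Duty = ¥784,272.50 × 0% = ¥0.00.
Line 3 (W-338, Ilica, 2,499 units, ¥410,135.88):
Base rate for W-338 is 15%.
Duty = ¥410,135.88 × 15% = ¥61,520.38.
Total = ¥11,996.42 + ¥0.00 + ¥61,520.38 = ¥73,516.80.

¥73,516.80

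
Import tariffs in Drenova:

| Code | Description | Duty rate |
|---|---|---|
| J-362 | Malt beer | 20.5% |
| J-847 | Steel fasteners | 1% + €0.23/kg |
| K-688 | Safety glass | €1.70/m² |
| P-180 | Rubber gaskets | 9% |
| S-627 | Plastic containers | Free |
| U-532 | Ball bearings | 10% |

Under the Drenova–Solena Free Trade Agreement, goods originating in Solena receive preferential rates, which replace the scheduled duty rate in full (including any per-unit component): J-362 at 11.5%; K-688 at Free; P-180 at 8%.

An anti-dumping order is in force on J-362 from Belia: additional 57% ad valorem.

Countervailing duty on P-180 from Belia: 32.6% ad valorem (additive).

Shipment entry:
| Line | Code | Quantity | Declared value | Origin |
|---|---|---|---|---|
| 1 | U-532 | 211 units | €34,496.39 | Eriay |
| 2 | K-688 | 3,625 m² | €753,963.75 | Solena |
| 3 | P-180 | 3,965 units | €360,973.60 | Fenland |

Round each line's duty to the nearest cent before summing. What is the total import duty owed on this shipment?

Line 1 (U-532, Eriay, 211 units, €34,496.39):
Base rate for U-532 is 10%.
Duty = €34,496.39 × 10% = €3,449.64.
Line 2 (K-688, Solena, 3,625 m², €753,963.75):
Base rate for K-688 is €1.70/m².
Origin Solena qualifies under the Drenova–Solena agreement and K-688 is covered: preferential rate Free applies instead.
Duty = €753,963.75 × 0% = €0.00.
Line 3 (P-180, Fenland, 3,965 units, €360,973.60):
Base rate for P-180 is 9%.
P-180 has an FTA preferential rate, but origin Fenland is not Solena; base rate stands.
The additional-duty order on P-180 targets Belia, not Fenland; it does not apply.
Duty = €360,973.60 × 9% = €32,487.62.
Total = €3,449.64 + €0.00 + €32,487.62 = €35,937.26.

€35,937.26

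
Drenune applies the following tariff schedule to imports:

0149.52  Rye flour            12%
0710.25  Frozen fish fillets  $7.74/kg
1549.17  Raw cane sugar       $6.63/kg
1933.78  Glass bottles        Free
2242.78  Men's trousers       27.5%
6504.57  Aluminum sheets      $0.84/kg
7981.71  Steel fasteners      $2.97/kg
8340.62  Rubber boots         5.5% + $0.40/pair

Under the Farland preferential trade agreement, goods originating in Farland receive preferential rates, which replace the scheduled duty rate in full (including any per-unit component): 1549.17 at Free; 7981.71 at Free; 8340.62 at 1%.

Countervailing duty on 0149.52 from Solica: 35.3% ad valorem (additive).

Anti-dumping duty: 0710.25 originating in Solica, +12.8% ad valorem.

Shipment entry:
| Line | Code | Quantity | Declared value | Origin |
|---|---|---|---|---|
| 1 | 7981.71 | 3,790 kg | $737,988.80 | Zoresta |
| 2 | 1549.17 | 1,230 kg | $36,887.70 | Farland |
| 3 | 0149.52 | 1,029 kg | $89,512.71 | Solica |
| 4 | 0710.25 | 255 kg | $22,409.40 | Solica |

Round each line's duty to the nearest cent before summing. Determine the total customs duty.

$58,437.91

Line 1 (7981.71, Zoresta, 3,790 kg, $737,988.80):
Base rate for 7981.71 is $2.97/kg.
7981.71 has an FTA preferential rate, but origin Zoresta is not Farland; base rate stands.
Duty = 3,790 × $2.97 = $11,256.30.
Line 2 (1549.17, Farland, 1,230 kg, $36,887.70):
Base rate for 1549.17 is $6.63/kg.
Origin Farland qualifies under the Drenune–Farland agreement and 1549.17 is covered: preferential rate Free applies instead.
Duty = $36,887.70 × 0% = $0.00.
Line 3 (0149.52, Solica, 1,029 kg, $89,512.71):
Base rate for 0149.52 is 12%.
Additional duty on 0149.52 from Solica: +35.3%. Applied ad valorem rate: 12% + 35.3% = 47.3%.
Duty = $89,512.71 × 47.3% = $42,339.51.
Line 4 (0710.25, Solica, 255 kg, $22,409.40):
Base rate for 0710.25 is $7.74/kg.
Additional duty on 0710.25 from Solica: +12.8% ad valorem. Applied ad valorem rate = 12.8%.
Duty = $22,409.40 × 12.8% + 255 × $7.74 = $4,842.10.
Total = $11,256.30 + $0.00 + $42,339.51 + $4,842.10 = $58,437.91.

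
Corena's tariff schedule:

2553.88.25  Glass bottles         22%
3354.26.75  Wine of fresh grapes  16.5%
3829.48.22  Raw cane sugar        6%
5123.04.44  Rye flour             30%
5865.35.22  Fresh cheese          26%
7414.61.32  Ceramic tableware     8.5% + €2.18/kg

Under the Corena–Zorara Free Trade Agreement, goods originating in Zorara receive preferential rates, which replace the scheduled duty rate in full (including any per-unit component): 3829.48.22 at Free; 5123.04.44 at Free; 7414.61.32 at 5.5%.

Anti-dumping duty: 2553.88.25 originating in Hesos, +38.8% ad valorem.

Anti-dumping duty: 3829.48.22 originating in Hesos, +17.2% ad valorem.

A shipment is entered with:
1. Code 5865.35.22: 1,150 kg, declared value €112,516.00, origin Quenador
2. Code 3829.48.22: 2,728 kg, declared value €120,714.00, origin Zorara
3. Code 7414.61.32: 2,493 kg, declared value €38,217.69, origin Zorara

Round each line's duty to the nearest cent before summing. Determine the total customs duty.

Line 1 (5865.35.22, Quenador, 1,150 kg, €112,516.00):
Base rate for 5865.35.22 is 26%.
Duty = €112,516.00 × 26% = €29,254.16.
Line 2 (3829.48.22, Zorara, 2,728 kg, €120,714.00):
Base rate for 3829.48.22 is 6%.
Origin Zorara qualifies under the Corena–Zorara agreement and 3829.48.22 is covered: preferential rate Free applies instead.
The additional-duty order on 3829.48.22 targets Hesos, not Zorara; it does not apply.
Duty = €120,714.00 × 0% = €0.00.
Line 3 (7414.61.32, Zorara, 2,493 kg, €38,217.69):
Base rate for 7414.61.32 is 8.5% + €2.18/kg.
Origin Zorara qualifies under the Corena–Zorara agreement and 7414.61.32 is covered: preferential rate 5.5% applies instead.
Duty = €38,217.69 × 5.5% = €2,101.97.
Total = €29,254.16 + €0.00 + €2,101.97 = €31,356.13.

€31,356.13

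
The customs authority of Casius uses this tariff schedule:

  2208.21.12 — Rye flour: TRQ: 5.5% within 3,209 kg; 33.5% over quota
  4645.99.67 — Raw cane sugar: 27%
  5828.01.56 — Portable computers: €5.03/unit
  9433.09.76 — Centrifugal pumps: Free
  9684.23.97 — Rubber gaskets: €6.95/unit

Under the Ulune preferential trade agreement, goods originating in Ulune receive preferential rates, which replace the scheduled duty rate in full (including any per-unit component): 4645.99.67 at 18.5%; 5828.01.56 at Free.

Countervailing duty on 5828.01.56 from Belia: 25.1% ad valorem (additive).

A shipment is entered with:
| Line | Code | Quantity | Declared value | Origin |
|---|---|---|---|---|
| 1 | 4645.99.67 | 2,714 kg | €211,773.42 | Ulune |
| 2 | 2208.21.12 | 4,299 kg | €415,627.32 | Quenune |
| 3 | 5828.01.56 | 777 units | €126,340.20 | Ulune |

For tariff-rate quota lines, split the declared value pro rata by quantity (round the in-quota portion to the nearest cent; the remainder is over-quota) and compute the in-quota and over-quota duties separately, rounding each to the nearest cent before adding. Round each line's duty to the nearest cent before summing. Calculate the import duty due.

Line 1 (4645.99.67, Ulune, 2,714 kg, €211,773.42):
Base rate for 4645.99.67 is 27%.
Origin Ulune qualifies under the Casius–Ulune agreement and 4645.99.67 is covered: preferential rate 18.5% applies instead.
Duty = €211,773.42 × 18.5% = €39,178.08.
Line 2 (2208.21.12, Quenune, 4,299 kg, €415,627.32):
Code 2208.21.12 is under a tariff-rate quota (threshold 3,209 kg). In-quota: 3,209 kg at 5.5%; over-quota: 1,090 kg at 33.5%.
Pro-rata value split: in-quota = €415,627.32 × 3,209/4,299 = €310,246.12; over-quota = €415,627.32 − €310,246.12 = €105,381.20.
In-quota duty = €310,246.12 × 5.5% = €17,063.54. Over-quota duty = €105,381.20 × 33.5% = €35,302.70.
Line duty = €17,063.54 + €35,302.70 = €52,366.24.
Line 3 (5828.01.56, Ulune, 777 units, €126,340.20):
Base rate for 5828.01.56 is €5.03/unit.
Origin Ulune qualifies under the Casius–Ulune agreement and 5828.01.56 is covered: preferential rate Free applies instead.
The additional-duty order on 5828.01.56 targets Belia, not Ulune; it does not apply.
Duty = €126,340.20 × 0% = €0.00.
Total = €39,178.08 + €52,366.24 + €0.00 = €91,544.32.

€91,544.32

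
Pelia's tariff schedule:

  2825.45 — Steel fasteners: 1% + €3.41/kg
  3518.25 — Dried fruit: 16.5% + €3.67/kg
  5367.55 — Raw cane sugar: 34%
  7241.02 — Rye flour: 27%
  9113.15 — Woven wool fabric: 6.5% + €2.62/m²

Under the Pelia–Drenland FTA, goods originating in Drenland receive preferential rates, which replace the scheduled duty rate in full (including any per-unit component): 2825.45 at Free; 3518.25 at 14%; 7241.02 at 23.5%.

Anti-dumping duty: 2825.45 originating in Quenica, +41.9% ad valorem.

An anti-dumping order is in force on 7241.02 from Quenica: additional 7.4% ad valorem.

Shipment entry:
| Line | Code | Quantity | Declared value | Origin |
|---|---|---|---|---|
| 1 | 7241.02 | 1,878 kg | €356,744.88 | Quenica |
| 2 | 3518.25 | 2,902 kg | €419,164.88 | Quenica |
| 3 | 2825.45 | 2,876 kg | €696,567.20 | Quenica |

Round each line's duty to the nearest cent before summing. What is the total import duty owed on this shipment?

Line 1 (7241.02, Quenica, 1,878 kg, €356,744.88):
Base rate for 7241.02 is 27%.
7241.02 has an FTA preferential rate, but origin Quenica is not Drenland; base rate stands.
Additional duty on 7241.02 from Quenica: +7.4%. Applied ad valorem rate: 27% + 7.4% = 34.4%.
Duty = €356,744.88 × 34.4% = €122,720.24.
Line 2 (3518.25, Quenica, 2,902 kg, €419,164.88):
Base rate for 3518.25 is 16.5% + €3.67/kg.
3518.25 has an FTA preferential rate, but origin Quenica is not Drenland; base rate stands.
Duty = €419,164.88 × 16.5% + 2,902 × €3.67 = €79,812.55.
Line 3 (2825.45, Quenica, 2,876 kg, €696,567.20):
Base rate for 2825.45 is 1% + €3.41/kg.
2825.45 has an FTA preferential rate, but origin Quenica is not Drenland; base rate stands.
Additional duty on 2825.45 from Quenica: +41.9%. Applied ad valorem rate: 1% + 41.9% = 42.9%.
Duty = €696,567.20 × 42.9% + 2,876 × €3.41 = €308,634.49.
Total = €122,720.24 + €79,812.55 + €308,634.49 = €511,167.28.

€511,167.28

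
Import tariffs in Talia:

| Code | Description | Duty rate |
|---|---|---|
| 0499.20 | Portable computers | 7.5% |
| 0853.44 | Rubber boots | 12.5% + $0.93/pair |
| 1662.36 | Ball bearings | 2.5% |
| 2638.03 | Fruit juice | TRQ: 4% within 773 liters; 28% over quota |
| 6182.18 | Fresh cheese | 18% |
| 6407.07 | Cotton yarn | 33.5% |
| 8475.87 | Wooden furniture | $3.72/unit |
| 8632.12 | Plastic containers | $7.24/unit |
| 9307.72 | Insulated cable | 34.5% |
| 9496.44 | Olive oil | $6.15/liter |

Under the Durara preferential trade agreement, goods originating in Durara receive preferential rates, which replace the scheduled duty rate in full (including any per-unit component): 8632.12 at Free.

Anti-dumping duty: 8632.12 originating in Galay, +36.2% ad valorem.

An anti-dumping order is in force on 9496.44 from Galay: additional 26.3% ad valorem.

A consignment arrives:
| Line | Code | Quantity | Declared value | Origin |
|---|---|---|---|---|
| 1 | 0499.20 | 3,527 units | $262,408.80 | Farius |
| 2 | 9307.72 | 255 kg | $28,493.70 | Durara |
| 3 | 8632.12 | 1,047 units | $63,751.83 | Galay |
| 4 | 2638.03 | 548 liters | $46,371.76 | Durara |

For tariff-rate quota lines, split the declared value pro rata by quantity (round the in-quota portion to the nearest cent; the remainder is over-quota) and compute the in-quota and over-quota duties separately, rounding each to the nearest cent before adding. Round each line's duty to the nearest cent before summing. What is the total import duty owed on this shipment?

$62,024.30

Line 1 (0499.20, Farius, 3,527 units, $262,408.80):
Base rate for 0499.20 is 7.5%.
Duty = $262,408.80 × 7.5% = $19,680.66.
Line 2 (9307.72, Durara, 255 kg, $28,493.70):
Base rate for 9307.72 is 34.5%.
Origin Durara is the FTA partner but 9307.72 is not on the preference list; base rate stands.
Duty = $28,493.70 × 34.5% = $9,830.33.
Line 3 (8632.12, Galay, 1,047 units, $63,751.83):
Base rate for 8632.12 is $7.24/unit.
8632.12 has an FTA preferential rate, but origin Galay is not Durara; base rate stands.
Additional duty on 8632.12 from Galay: +36.2% ad valorem. Applied ad valorem rate = 36.2%.
Duty = $63,751.83 × 36.2% + 1,047 × $7.24 = $30,658.44.
Line 4 (2638.03, Durara, 548 liters, $46,371.76):
Code 2638.03 is under a tariff-rate quota (threshold 773 liters). Quantity 548 liters is within the quota, so the in-quota rate 4% applies to the full value.
Duty = $46,371.76 × 4% = $1,854.87.
Total = $19,680.66 + $9,830.33 + $30,658.44 + $1,854.87 = $62,024.30.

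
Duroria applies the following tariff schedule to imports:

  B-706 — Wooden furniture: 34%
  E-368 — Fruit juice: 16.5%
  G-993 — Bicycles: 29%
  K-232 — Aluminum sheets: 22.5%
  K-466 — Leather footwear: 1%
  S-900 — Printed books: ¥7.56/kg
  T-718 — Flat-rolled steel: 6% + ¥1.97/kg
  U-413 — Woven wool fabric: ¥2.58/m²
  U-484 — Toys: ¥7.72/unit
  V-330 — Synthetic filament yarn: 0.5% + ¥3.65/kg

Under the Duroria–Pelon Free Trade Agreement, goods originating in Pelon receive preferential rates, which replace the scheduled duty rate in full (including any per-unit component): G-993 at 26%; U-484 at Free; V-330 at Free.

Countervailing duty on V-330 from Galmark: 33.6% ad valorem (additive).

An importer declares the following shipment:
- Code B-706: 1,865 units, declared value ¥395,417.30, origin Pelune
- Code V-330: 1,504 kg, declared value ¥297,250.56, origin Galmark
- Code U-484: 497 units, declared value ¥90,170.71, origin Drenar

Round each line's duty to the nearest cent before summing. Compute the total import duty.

Line 1 (B-706, Pelune, 1,865 units, ¥395,417.30):
Base rate for B-706 is 34%.
Duty = ¥395,417.30 × 34% = ¥134,441.88.
Line 2 (V-330, Galmark, 1,504 kg, ¥297,250.56):
Base rate for V-330 is 0.5% + ¥3.65/kg.
V-330 has an FTA preferential rate, but origin Galmark is not Pelon; base rate stands.
Additional duty on V-330 from Galmark: +33.6%. Applied ad valorem rate: 0.5% + 33.6% = 34.1%.
Duty = ¥297,250.56 × 34.1% + 1,504 × ¥3.65 = ¥106,852.04.
Line 3 (U-484, Drenar, 497 units, ¥90,170.71):
Base rate for U-484 is ¥7.72/unit.
U-484 has an FTA preferential rate, but origin Drenar is not Pelon; base rate stands.
Duty = 497 × ¥7.72 = ¥3,836.84.
Total = ¥134,441.88 + ¥106,852.04 + ¥3,836.84 = ¥245,130.76.

¥245,130.76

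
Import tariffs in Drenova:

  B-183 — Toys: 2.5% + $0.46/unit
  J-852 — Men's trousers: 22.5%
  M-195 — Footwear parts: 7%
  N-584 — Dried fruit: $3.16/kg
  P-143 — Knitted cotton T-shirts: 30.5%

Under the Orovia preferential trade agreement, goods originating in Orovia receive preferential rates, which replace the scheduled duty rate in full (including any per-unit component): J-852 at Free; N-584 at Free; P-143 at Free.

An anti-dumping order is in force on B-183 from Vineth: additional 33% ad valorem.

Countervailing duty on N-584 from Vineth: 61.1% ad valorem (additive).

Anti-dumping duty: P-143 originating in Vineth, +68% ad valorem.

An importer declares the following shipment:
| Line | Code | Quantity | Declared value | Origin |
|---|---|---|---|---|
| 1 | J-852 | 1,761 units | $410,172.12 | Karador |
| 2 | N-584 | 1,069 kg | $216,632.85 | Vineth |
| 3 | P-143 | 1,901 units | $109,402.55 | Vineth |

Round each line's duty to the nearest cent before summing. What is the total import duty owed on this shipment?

Line 1 (J-852, Karador, 1,761 units, $410,172.12):
Base rate for J-852 is 22.5%.
J-852 has an FTA preferential rate, but origin Karador is not Orovia; base rate stands.
Duty = $410,172.12 × 22.5% = $92,288.73.
Line 2 (N-584, Vineth, 1,069 kg, $216,632.85):
Base rate for N-584 is $3.16/kg.
N-584 has an FTA preferential rate, but origin Vineth is not Orovia; base rate stands.
Additional duty on N-584 from Vineth: +61.1% ad valorem. Applied ad valorem rate = 61.1%.
Duty = $216,632.85 × 61.1% + 1,069 × $3.16 = $135,740.71.
Line 3 (P-143, Vineth, 1,901 units, $109,402.55):
Base rate for P-143 is 30.5%.
P-143 has an FTA preferential rate, but origin Vineth is not Orovia; base rate stands.
Additional duty on P-143 from Vineth: +68%. Applied ad valorem rate: 30.5% + 68% = 98.5%.
Duty = $109,402.55 × 98.5% = $107,761.51.
Total = $92,288.73 + $135,740.71 + $107,761.51 = $335,790.95.

$335,790.95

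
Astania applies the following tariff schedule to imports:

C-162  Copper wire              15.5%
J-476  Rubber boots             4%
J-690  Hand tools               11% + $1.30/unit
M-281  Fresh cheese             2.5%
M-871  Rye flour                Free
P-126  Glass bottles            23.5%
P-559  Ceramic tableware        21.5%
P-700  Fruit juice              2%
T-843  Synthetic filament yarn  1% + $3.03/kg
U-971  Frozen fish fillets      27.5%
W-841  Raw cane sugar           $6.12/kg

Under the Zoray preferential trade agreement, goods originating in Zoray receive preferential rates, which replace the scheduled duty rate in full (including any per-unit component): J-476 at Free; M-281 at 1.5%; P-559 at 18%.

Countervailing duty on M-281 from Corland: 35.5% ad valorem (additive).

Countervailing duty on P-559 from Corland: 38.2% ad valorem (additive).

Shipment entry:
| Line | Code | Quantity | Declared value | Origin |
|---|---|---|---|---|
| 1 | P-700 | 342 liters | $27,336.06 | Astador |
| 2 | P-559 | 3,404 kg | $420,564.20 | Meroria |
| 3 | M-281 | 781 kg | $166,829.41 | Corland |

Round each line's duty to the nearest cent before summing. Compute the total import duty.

Line 1 (P-700, Astador, 342 liters, $27,336.06):
Base rate for P-700 is 2%.
Duty = $27,336.06 × 2% = $546.72.
Line 2 (P-559, Meroria, 3,404 kg, $420,564.20):
Base rate for P-559 is 21.5%.
P-559 has an FTA preferential rate, but origin Meroria is not Zoray; base rate stands.
The additional-duty order on P-559 targets Corland, not Meroria; it does not apply.
Duty = $420,564.20 × 21.5% = $90,421.30.
Line 3 (M-281, Corland, 781 kg, $166,829.41):
Base rate for M-281 is 2.5%.
M-281 has an FTA preferential rate, but origin Corland is not Zoray; base rate stands.
Additional duty on M-281 from Corland: +35.5%. Applied ad valorem rate: 2.5% + 35.5% = 38%.
Duty = $166,829.41 × 38% = $63,395.18.
Total = $546.72 + $90,421.30 + $63,395.18 = $154,363.20.

$154,363.20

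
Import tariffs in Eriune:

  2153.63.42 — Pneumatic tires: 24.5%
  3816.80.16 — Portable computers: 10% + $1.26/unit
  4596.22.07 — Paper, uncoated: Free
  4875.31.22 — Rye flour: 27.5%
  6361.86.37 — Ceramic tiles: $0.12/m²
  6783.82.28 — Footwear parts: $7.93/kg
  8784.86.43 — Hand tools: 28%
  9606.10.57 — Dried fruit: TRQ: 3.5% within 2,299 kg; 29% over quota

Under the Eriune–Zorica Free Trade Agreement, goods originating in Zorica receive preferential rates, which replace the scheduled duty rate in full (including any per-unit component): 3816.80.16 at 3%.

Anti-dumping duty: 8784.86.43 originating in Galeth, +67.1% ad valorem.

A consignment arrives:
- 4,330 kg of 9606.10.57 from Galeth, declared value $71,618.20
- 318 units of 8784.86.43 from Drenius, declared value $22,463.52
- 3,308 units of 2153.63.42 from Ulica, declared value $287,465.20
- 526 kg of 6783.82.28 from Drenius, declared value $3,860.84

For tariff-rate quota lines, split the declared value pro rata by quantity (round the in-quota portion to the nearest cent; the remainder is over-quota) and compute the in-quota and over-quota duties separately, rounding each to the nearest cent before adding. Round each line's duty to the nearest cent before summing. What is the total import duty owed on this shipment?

$91,962.72

Line 1 (9606.10.57, Galeth, 4,330 kg, $71,618.20):
Code 9606.10.57 is under a tariff-rate quota (threshold 2,299 kg). In-quota: 2,299 kg at 3.5%; over-quota: 2,031 kg at 29%.
Pro-rata value split: in-quota = $71,618.20 × 2,299/4,330 = $38,025.46; over-quota = $71,618.20 − $38,025.46 = $33,592.74.
In-quota duty = $38,025.46 × 3.5% = $1,330.89. Over-quota duty = $33,592.74 × 29% = $9,741.89.
Line duty = $1,330.89 + $9,741.89 = $11,072.78.
Line 2 (8784.86.43, Drenius, 318 units, $22,463.52):
Base rate for 8784.86.43 is 28%.
The additional-duty order on 8784.86.43 targets Galeth, not Drenius; it does not apply.
Duty = $22,463.52 × 28% = $6,289.79.
Line 3 (2153.63.42, Ulica, 3,308 units, $287,465.20):
Base rate for 2153.63.42 is 24.5%.
Duty = $287,465.20 × 24.5% = $70,428.97.
Line 4 (6783.82.28, Drenius, 526 kg, $3,860.84):
Base rate for 6783.82.28 is $7.93/kg.
Duty = 526 × $7.93 = $4,171.18.
Total = $11,072.78 + $6,289.79 + $70,428.97 + $4,171.18 = $91,962.72.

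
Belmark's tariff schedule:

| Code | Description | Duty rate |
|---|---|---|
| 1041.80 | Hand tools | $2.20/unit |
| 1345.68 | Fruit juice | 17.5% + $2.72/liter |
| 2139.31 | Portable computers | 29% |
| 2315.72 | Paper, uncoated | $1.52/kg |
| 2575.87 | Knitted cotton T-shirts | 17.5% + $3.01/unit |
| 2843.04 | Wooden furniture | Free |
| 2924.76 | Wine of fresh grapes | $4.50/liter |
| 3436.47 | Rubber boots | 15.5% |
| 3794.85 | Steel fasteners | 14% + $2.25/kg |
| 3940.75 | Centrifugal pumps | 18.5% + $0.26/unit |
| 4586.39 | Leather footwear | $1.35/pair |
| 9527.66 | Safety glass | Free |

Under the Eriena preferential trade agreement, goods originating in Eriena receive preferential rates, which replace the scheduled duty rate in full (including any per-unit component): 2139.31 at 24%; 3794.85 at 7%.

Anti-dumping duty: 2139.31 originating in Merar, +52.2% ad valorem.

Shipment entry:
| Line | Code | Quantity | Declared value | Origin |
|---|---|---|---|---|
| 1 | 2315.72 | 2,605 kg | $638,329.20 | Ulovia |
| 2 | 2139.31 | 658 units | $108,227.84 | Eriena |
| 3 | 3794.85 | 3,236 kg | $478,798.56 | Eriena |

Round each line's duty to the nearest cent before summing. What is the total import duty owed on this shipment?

Line 1 (2315.72, Ulovia, 2,605 kg, $638,329.20):
Base rate for 2315.72 is $1.52/kg.
Duty = 2,605 × $1.52 = $3,959.60.
Line 2 (2139.31, Eriena, 658 units, $108,227.84):
Base rate for 2139.31 is 29%.
Origin Eriena qualifies under the Belmark–Eriena agreement and 2139.31 is covered: preferential rate 24% applies instead.
The additional-duty order on 2139.31 targets Merar, not Eriena; it does not apply.
Duty = $108,227.84 × 24% = $25,974.68.
Line 3 (3794.85, Eriena, 3,236 kg, $478,798.56):
Base rate for 3794.85 is 14% + $2.25/kg.
Origin Eriena qualifies under the Belmark–Eriena agreement and 3794.85 is covered: preferential rate 7% applies instead.
Duty = $478,798.56 × 7% = $33,515.90.
Total = $3,959.60 + $25,974.68 + $33,515.90 = $63,450.18.

$63,450.18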